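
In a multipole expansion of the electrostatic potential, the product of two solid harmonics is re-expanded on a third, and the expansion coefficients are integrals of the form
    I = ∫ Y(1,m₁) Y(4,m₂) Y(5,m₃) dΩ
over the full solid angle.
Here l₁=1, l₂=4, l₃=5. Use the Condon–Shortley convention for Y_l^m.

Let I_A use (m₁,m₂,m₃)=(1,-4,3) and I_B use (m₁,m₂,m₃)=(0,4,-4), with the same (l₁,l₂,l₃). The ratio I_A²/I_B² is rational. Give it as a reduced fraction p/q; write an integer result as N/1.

l's match ⇒ only the (l;m) 3-j factors differ between A and B.
A: triangle coeff Δ(1,4,5) = 1/495; Σ_t [0,0]: t=0:+1/80640 = 1/80640; (3j)²=1/495 [(1 4 5; 1 -4 3)], sign=+1
B: triangle coeff Δ(1,4,5) = 1/495; Σ_t [0,0]: t=0:+1/40320 = 1/40320; (3j)²=1/55 [(1 4 5; 0 4 -4)], sign=-1
I_A²/I_B² = (1/495)/(1/55) = 1/9

1/9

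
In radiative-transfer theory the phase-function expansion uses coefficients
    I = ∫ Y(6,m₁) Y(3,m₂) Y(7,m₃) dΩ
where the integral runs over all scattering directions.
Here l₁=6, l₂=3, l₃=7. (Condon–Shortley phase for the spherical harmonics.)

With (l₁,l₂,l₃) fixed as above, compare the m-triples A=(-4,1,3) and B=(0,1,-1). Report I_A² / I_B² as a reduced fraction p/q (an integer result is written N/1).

36481/7098

l's match ⇒ only the (l;m) 3-j factors differ between A and B.
A: triangle coeff Δ(6,3,7) = 1/2042040; Σ_t [0,2]: t=0:+1/174182400 t=1:−1/2177280 t=2:+1/645120 = 191/174182400; (3j)²=36481/2042040 [(6 3 7; -4 1 3)], sign=+1
B: triangle coeff Δ(6,3,7) = 1/2042040; Σ_t [0,2]: t=0:+1/829440 t=1:−1/86400 t=2:+1/138240 = -13/4147200; (3j)²=13/3740 [(6 3 7; 0 1 -1)], sign=-1
I_A²/I_B² = (36481/2042040)/(13/3740) = 36481/7098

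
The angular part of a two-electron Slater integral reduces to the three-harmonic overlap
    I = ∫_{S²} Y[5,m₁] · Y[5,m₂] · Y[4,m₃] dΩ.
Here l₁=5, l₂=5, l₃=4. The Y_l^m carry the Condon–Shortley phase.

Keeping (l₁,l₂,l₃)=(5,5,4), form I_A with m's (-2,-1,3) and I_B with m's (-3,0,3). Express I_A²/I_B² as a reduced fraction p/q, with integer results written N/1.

5/36

l's match ⇒ only the (l;m) 3-j factors differ between A and B.
A: triangle coeff Δ(5,5,4) = 1/3153150; Σ_t [3,4]: t=3:−1/5184 t=4:+1/6912 = -1/20736; (3j)²=5/2574 [(5 5 4; -2 -1 3)], sign=+1
B: triangle coeff Δ(5,5,4) = 1/3153150; Σ_t [4,5]: t=4:+1/6912 t=5:−1/17280 = 1/11520; (3j)²=2/143 [(5 5 4; -3 0 3)], sign=-1
I_A²/I_B² = (5/2574)/(2/143) = 5/36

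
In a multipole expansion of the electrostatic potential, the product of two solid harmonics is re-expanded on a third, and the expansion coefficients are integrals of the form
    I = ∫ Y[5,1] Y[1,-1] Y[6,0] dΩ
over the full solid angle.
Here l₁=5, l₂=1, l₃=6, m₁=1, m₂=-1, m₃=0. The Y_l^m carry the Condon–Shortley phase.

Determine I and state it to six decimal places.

0.158246

Rules hold: Σm=0, L=12 even, 4≤6≤6.
N = 11·3·13 = 429
Δ = 0!·10!·2!/13! = 1/858
Racah Σ t=0..0: t=0:+1/14400 = 1/14400
⇒ 3j(5 1 6; 0 0 0)² = 6/143, sgn +1
Racah Σ t=0..0: t=0:+1/34560 = 1/34560
⇒ 3j(5 1 6; 1 -1 0)² = 5/286, sgn +1
4πI² = N·(3j₀)²·(3jₘ)² = 45/143
I = +1·√(0.314685/4π) = 0.15824621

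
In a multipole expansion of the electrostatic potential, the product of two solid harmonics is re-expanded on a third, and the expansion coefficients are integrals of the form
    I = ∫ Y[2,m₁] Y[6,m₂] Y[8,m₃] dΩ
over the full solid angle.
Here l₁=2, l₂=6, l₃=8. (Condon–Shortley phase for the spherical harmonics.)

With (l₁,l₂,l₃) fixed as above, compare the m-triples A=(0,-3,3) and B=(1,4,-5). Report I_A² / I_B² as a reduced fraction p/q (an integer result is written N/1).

25/39

l's match ⇒ only the (l;m) 3-j factors differ between A and B.
A: triangle coeff Δ(2,6,8) = 1/30940; Σ_t [0,0]: t=0:+1/8709120 = 1/8709120; (3j)²=55/3094 [(2 6 8; 0 -3 3)], sign=-1
B: triangle coeff Δ(2,6,8) = 1/30940; Σ_t [0,0]: t=0:+1/43545600 = 1/43545600; (3j)²=33/1190 [(2 6 8; 1 4 -5)], sign=-1
I_A²/I_B² = (55/3094)/(33/1190) = 25/39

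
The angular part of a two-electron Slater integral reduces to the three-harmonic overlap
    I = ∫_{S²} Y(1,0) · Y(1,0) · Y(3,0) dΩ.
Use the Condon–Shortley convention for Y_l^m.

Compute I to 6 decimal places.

0.000000

|1−1|≤3≤1+1 violated ⇒ I = 0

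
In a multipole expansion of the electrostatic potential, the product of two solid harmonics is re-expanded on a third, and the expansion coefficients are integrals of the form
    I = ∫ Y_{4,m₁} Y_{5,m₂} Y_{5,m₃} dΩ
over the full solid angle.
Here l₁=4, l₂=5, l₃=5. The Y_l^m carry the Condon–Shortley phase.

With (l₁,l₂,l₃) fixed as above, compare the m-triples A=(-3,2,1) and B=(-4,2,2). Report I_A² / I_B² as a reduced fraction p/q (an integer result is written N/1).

1/14

Same 4,5,5: normalisation and zero-m 3j drop out of the ratio.
A: Δ: 4! 4! 6! / 15! → 1/3153150; sum: t=3:−1/6912 t=4:+1/5184 = 1/20736; 3j²(4 5 5; -3 2 1) = Δ·Π!·Σ² = 5/2574  (sign +1)
B: Δ: 4! 4! 6! / 15! → 1/3153150; sum: t=4:+1/20736 = 1/20736; 3j²(4 5 5; -4 2 2) = Δ·Π!·Σ² = 35/1287  (sign -1)
I_A²/I_B² = (5/2574)/(35/1287) = 1/14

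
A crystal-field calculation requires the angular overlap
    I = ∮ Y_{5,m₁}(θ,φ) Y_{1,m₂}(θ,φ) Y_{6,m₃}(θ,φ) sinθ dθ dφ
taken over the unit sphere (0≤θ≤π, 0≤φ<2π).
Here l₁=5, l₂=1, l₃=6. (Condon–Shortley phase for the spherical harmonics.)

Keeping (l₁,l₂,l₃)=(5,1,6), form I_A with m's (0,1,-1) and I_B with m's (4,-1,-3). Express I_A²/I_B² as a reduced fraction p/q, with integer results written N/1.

l's match ⇒ only the (l;m) 3-j factors differ between A and B.
A: triangle coeff Δ(5,1,6) = 1/858; Σ_t [0,0]: t=0:+1/28800 = 1/28800; (3j)²=7/286 [(5 1 6; 0 1 -1)], sign=-1
B: triangle coeff Δ(5,1,6) = 1/858; Σ_t [0,0]: t=0:+1/725760 = 1/725760; (3j)²=1/286 [(5 1 6; 4 -1 -3)], sign=-1
I_A²/I_B² = (7/286)/(1/286) = 7/1

7/1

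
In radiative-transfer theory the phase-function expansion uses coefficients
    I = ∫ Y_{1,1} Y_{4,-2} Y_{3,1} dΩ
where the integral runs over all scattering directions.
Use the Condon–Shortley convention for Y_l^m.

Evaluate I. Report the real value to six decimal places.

m-sum 0 ✓  L=8 even ✓  3≤3≤5 ✓
Π(2lᵢ+1) = 3×9×7 = 189
triangle coeff Δ(1,4,3) = 1/252
Σ_t [1,1]: t=1:−1/36 = -1/36
(3j)²=4/63 [(1 4 3; 0 0 0)], sign=+1
Σ_t [0,0]: t=0:+1/96 = 1/96
(3j)²=5/84 [(1 4 3; 1 -2 1)], sign=+1
⇒ 4πI² = 5/7
I = (+1)√(5/7/(4π)) = 0.23841361

0.238414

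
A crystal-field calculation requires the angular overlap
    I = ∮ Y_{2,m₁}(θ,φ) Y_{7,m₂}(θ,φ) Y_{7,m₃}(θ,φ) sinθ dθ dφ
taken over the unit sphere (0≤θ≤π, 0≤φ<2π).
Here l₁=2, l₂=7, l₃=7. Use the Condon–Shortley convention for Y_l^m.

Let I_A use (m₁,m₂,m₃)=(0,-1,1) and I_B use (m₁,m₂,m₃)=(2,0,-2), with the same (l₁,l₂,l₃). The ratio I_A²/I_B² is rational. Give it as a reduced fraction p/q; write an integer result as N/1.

2809/4536

Shared (l₁,l₂,l₃)=(2,7,7): N and (l;000)² cancel in I_A²/I_B².
A: Δ = 2!·2!·12!/17! = 1/185640; Racah Σ t=0..2: t=0:+1/2073600 t=1:−1/604800 t=2:+1/3870720 = -53/58060800; ⇒ 3j(2 7 7; 0 -1 1)² = 2809/185640, sgn -1
B: Δ = 2!·2!·12!/17! = 1/185640; Racah Σ t=0..0: t=0:+1/2419200 = 1/2419200; ⇒ 3j(2 7 7; 2 0 -2)² = 27/1105, sgn -1
I_A²/I_B² = (2809/185640)/(27/1105) = 2809/4536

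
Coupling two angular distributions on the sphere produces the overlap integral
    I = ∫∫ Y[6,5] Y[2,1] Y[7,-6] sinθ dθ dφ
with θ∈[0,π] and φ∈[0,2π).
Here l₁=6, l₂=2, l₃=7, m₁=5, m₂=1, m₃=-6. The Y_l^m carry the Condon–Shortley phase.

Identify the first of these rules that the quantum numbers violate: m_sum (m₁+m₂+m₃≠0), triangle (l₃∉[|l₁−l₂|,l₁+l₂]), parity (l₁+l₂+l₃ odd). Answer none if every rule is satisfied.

parity

azimuthal sum: 5 + 1 − 6 = 0  ✓
4 ≤ 7 ≤ 8 (triangle on l)  ✓
L = 6 + 2 + 7 = 15 (odd)  ✗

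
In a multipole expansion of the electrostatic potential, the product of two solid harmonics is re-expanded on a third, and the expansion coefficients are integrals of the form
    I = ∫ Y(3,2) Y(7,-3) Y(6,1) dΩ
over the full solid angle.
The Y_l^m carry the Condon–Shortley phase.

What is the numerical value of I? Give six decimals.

Rules hold: Σm=0, L=16 even, 4≤6≤10.
N = 7·15·13 = 1365
Δ = 4!·2!·10!/17! = 1/2042040
Racah Σ t=1..3: t=1:−1/207360 t=2:+1/57600 t=3:−1/207360 = 1/129600
⇒ 3j(3 7 6; 0 0 0)² = 168/12155, sgn +1
Racah Σ t=0..1: t=0:+1/414720 t=1:−1/362880 = -1/2903040
⇒ 3j(3 7 6; 2 -3 1)² = 25/68068, sgn +1
4πI² = N·(3j₀)²·(3jₘ)² = 3150/454597
I = +1·√(0.00692921/4π) = 0.02348211

0.023482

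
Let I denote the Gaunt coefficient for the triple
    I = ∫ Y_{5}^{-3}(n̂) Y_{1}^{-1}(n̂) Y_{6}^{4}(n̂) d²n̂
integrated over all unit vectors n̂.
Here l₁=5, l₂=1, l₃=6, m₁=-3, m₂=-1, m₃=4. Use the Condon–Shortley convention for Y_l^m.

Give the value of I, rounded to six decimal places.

0.274090

Checks pass: Σm=0; 12 even; l₃=6∈[4,6].
(2·5+1)(2·1+1)(2·6+1) = 429
Δ: 0! 10! 2! / 13! → 1/858
sum: t=0:+1/14400 = 1/14400
3j²(5 1 6; 0 0 0) = Δ·Π!·Σ² = 6/143  (sign +1)
sum: t=0:+1/161280 = 1/161280
3j²(5 1 6; -3 -1 4) = Δ·Π!·Σ² = 15/286  (sign +1)
combine: 4πI² = 429·6/143·15/286 = 135/143
take √, sign +1: I = 0.27409047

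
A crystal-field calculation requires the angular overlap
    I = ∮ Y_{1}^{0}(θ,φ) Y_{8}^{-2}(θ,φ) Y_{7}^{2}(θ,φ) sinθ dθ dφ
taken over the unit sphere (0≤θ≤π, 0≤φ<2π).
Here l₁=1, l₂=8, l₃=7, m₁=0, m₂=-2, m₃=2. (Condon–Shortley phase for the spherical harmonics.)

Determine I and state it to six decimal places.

Checks pass: Σm=0; 16 even; l₃=7∈[7,9].
(2·1+1)(2·8+1)(2·7+1) = 765
Δ: 2! 0! 14! / 17! → 1/2040
sum: t=1:−1/25401600 = -1/25401600
3j²(1 8 7; 0 0 0) = Δ·Π!·Σ² = 8/255  (sign +1)
sum: t=1:−1/43545600 = -1/43545600
3j²(1 8 7; 0 -2 2) = Δ·Π!·Σ² = 1/34  (sign +1)
combine: 4πI² = 765·8/255·1/34 = 12/17
take √, sign +1: I = 0.23700703

0.237007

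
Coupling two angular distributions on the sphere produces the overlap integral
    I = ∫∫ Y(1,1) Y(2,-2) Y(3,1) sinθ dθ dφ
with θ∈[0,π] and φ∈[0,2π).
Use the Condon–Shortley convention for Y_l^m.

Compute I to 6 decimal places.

Checks pass: Σm=0; 6 even; l₃=3∈[1,3].
(2·1+1)(2·2+1)(2·3+1) = 105
Δ: 0! 2! 4! / 7! → 1/105
sum: t=0:+1/4 = 1/4
3j²(1 2 3; 0 0 0) = Δ·Π!·Σ² = 3/35  (sign -1)
sum: t=0:+1/48 = 1/48
3j²(1 2 3; 1 -2 1) = Δ·Π!·Σ² = 1/105  (sign +1)
combine: 4πI² = 105·3/35·1/105 = 3/35
take √, sign -1: I = -0.08258890

-0.082589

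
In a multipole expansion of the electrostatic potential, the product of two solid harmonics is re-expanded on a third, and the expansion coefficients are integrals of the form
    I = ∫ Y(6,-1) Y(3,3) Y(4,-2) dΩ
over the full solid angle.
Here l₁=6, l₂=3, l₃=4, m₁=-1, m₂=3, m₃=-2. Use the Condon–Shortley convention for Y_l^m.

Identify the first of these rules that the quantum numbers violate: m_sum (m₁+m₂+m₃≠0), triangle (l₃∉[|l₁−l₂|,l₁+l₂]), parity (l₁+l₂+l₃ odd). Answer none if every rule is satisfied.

Σmᵢ = 0  ✓
l₃∈[|l₁−l₂|,l₁+l₂]=[3,9], have l₃=4  ✓
Σlᵢ = 13 ⇒ odd  ✗

parity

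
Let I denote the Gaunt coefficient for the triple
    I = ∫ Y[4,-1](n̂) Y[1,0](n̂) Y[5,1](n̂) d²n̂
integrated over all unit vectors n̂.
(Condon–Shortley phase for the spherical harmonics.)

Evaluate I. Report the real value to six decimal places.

Rules hold: Σm=0, L=10 even, 3≤5≤5.
N = 9·3·11 = 297
Δ = 0!·8!·2!/11! = 1/495
Racah Σ t=0..0: t=0:+1/576 = 1/576
⇒ 3j(4 1 5; 0 0 0)² = 5/99, sgn -1
Racah Σ t=0..0: t=0:+1/720 = 1/720
⇒ 3j(4 1 5; -1 0 1)² = 8/165, sgn +1
4πI² = N·(3j₀)²·(3jₘ)² = 8/11
I = -1·√(0.727273/4π) = -0.24057125

-0.240571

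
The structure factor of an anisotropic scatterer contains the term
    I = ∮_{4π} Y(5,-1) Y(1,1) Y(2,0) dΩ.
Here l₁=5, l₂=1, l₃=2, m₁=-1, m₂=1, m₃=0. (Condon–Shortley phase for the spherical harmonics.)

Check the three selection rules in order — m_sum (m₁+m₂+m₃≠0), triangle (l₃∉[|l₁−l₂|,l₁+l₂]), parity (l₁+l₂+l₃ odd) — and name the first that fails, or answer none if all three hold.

m₁+m₂+m₃ = -1 + 1 + 0 = 0  ✓
triangle: |5−1|=4 ≤ l₃=2 ≤ 5+1=6  ✗
parity: l₁+l₂+l₃ = 8 is even

triangle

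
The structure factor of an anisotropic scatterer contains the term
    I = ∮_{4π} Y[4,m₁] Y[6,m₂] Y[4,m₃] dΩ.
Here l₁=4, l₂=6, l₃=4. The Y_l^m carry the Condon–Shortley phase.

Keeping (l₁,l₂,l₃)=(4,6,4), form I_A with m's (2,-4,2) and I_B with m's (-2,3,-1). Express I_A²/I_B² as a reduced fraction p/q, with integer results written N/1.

12/5

l's match ⇒ only the (l;m) 3-j factors differ between A and B.
A: triangle coeff Δ(4,6,4) = 1/1261260; Σ_t [0,2]: t=0:+1/69120 t=1:−1/14400 t=2:+1/69120 = -7/172800; (3j)²=14/715 [(4 6 4; 2 -4 2)], sign=-1
B: triangle coeff Δ(4,6,4) = 1/1261260; Σ_t [4,6]: t=4:+1/11520 t=5:−1/5760 t=6:+1/51840 = -7/103680; (3j)²=7/858 [(4 6 4; -2 3 -1)], sign=+1
I_A²/I_B² = (14/715)/(7/858) = 12/5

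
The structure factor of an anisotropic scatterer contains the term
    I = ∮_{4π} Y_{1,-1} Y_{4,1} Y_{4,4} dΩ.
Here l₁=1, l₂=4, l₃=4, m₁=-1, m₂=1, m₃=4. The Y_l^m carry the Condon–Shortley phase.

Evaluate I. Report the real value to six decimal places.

0.000000

-1 + 1 + 4 = 4 ≠ 0: azimuthal integral kills it; I = 0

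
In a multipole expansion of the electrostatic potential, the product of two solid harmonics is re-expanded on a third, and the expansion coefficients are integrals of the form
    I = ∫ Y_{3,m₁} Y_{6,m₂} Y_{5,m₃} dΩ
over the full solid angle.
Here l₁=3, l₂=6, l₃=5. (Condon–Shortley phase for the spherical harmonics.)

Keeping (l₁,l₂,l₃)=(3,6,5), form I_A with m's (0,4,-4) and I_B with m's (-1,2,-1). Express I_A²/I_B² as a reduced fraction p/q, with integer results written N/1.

Same 3,6,5: normalisation and zero-m 3j drop out of the ratio.
A: Δ: 4! 2! 8! / 15! → 1/675675; sum: t=2:+1/161280 t=3:−1/60480 = -1/96768; 3j²(3 6 5; 0 4 -4) = Δ·Π!·Σ² = 15/1001  (sign +1)
B: Δ: 4! 2! 8! / 15! → 1/675675; sum: t=2:+1/11520 t=3:−1/4320 t=4:+1/27648 = -1/9216; 3j²(3 6 5; -1 2 -1) = Δ·Π!·Σ² = 2/143  (sign -1)
I_A²/I_B² = (15/1001)/(2/143) = 15/14

15/14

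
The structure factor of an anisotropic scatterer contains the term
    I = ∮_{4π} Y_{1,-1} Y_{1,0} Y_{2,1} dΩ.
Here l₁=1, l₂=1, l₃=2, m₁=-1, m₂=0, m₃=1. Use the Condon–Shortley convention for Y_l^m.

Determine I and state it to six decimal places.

m-sum 0 ✓  L=4 even ✓  0≤2≤2 ✓
Π(2lᵢ+1) = 3×3×5 = 45
triangle coeff Δ(1,1,2) = 1/30
Σ_t [0,0]: t=0:+1/1 = 1/1
(3j)²=2/15 [(1 1 2; 0 0 0)], sign=+1
Σ_t [0,0]: t=0:+1/2 = 1/2
(3j)²=1/10 [(1 1 2; -1 0 1)], sign=-1
⇒ 4πI² = 3/5
I = (-1)√(3/5/(4π)) = -0.21850969

-0.218510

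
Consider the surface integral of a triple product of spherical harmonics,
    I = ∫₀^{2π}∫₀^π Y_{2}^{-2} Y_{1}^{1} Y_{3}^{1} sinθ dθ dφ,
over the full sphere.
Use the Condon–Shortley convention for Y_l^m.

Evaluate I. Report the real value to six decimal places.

-0.082589

m-sum 0 ✓  L=6 even ✓  1≤3≤3 ✓
Π(2lᵢ+1) = 5×3×7 = 105
triangle coeff Δ(2,1,3) = 1/105
Σ_t [0,0]: t=0:+1/4 = 1/4
(3j)²=3/35 [(2 1 3; 0 0 0)], sign=-1
Σ_t [0,0]: t=0:+1/48 = 1/48
(3j)²=1/105 [(2 1 3; -2 1 1)], sign=+1
⇒ 4πI² = 3/35
I = (-1)√(3/35/(4π)) = -0.08258890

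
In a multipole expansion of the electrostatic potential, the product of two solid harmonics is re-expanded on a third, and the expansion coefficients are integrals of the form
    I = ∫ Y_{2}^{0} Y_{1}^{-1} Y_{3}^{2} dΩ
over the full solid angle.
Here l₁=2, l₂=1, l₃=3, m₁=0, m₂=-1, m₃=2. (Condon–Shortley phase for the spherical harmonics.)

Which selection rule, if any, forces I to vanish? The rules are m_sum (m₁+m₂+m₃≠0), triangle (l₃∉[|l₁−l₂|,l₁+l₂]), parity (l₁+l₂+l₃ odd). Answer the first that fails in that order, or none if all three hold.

m_sum

m₁+m₂+m₃ = 0 − 1 + 2 = 1  ✗
triangle: |2−1|=1 ≤ l₃=3 ≤ 2+1=3
parity: l₁+l₂+l₃ = 6 is even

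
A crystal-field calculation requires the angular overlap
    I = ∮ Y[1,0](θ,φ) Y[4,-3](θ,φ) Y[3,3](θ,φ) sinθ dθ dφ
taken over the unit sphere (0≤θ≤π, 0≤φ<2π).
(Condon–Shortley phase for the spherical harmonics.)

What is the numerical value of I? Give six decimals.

m-sum 0 ✓  L=8 even ✓  3≤3≤5 ✓
Π(2lᵢ+1) = 3×9×7 = 189
triangle coeff Δ(1,4,3) = 1/252
Σ_t [1,1]: t=1:−1/36 = -1/36
(3j)²=4/63 [(1 4 3; 0 0 0)], sign=+1
Σ_t [1,1]: t=1:−1/720 = -1/720
(3j)²=1/36 [(1 4 3; 0 -3 3)], sign=-1
⇒ 4πI² = 1/3
I = (-1)√(1/3/(4π)) = -0.16286750

-0.162868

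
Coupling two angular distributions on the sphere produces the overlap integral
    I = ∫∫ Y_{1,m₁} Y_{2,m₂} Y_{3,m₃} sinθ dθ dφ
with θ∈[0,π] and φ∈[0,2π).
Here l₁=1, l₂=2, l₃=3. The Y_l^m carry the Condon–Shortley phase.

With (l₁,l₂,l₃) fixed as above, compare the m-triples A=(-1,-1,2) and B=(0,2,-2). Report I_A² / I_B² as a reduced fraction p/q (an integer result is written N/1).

Shared (l₁,l₂,l₃)=(1,2,3): N and (l;000)² cancel in I_A²/I_B².
A: Δ = 0!·2!·4!/7! = 1/105; Racah Σ t=0..0: t=0:+1/12 = 1/12; ⇒ 3j(1 2 3; -1 -1 2)² = 2/21, sgn -1
B: Δ = 0!·2!·4!/7! = 1/105; Racah Σ t=0..0: t=0:+1/24 = 1/24; ⇒ 3j(1 2 3; 0 2 -2)² = 1/21, sgn -1
I_A²/I_B² = (2/21)/(1/21) = 2/1

2/1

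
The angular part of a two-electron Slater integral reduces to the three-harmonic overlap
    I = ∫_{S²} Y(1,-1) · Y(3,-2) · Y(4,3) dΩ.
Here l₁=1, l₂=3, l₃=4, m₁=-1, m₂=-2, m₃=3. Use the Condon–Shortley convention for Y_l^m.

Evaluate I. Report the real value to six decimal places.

m-sum 0 ✓  L=8 even ✓  2≤4≤4 ✓
Π(2lᵢ+1) = 3×7×9 = 189
triangle coeff Δ(1,3,4) = 1/252
Σ_t [0,0]: t=0:+1/36 = 1/36
(3j)²=4/63 [(1 3 4; 0 0 0)], sign=+1
Σ_t [0,0]: t=0:+1/240 = 1/240
(3j)²=1/12 [(1 3 4; -1 -2 3)], sign=-1
⇒ 4πI² = 1/1
I = (-1)√(1/1/(4π)) = -0.28209479

-0.282095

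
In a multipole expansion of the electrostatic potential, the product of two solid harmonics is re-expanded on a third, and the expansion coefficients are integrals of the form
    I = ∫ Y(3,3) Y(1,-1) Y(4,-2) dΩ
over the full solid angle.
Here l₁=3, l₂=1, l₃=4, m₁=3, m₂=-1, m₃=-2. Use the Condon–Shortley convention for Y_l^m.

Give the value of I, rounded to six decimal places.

0.061558

Checks pass: Σm=0; 8 even; l₃=4∈[2,4].
(2·3+1)(2·1+1)(2·4+1) = 189
Δ: 0! 6! 2! / 9! → 1/252
sum: t=0:+1/36 = 1/36
3j²(3 1 4; 0 0 0) = Δ·Π!·Σ² = 4/63  (sign +1)
sum: t=0:+1/1440 = 1/1440
3j²(3 1 4; 3 -1 -2) = Δ·Π!·Σ² = 1/252  (sign +1)
combine: 4πI² = 189·4/63·1/252 = 1/21
take √, sign +1: I = 0.06155813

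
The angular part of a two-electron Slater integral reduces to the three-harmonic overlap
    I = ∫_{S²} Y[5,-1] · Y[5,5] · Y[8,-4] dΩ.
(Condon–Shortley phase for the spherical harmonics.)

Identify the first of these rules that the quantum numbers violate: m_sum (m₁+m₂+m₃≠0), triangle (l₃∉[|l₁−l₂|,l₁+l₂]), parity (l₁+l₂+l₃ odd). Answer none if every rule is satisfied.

azimuthal sum: -1 + 5 − 4 = 0  ✓
0 ≤ 8 ≤ 10 (triangle on l)  ✓
L = 5 + 5 + 8 = 18 (even)  ✓

none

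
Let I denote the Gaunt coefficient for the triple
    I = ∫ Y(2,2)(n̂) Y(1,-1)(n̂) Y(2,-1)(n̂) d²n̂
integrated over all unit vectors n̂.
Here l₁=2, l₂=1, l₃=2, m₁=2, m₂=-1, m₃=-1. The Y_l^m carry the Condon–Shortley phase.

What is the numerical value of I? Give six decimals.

0.000000

l₁+l₂+l₃=5 is odd: 3j(l;000)=0 ⇒ I=0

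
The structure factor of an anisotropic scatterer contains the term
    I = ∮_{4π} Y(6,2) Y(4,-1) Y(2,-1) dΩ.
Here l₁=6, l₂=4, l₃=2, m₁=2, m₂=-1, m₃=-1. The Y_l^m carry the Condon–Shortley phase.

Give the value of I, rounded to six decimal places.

Checks pass: Σm=0; 12 even; l₃=2∈[2,10].
(2·6+1)(2·4+1)(2·2+1) = 585
Δ: 8! 4! 0! / 13! → 1/6435
sum: t=4:+1/2304 = 1/2304
3j²(6 4 2; 0 0 0) = Δ·Π!·Σ² = 5/143  (sign +1)
sum: t=3:−1/4320 = -1/4320
3j²(6 4 2; 2 -1 -1) = Δ·Π!·Σ² = 224/6435  (sign +1)
combine: 4πI² = 585·5/143·224/6435 = 1120/1573
take √, sign +1: I = 0.23803440

0.238034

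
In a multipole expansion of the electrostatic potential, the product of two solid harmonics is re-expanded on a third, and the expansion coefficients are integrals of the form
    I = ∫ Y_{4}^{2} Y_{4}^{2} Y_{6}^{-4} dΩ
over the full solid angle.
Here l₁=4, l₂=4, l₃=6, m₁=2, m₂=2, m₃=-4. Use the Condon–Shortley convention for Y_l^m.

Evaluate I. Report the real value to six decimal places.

Rules hold: Σm=0, L=14 even, 0≤6≤8.
N = 9·9·13 = 1053
Δ = 2!·6!·6!/15! = 1/1261260
Racah Σ t=0..2: t=0:+1/4608 t=1:−1/1296 t=2:+1/4608 = -7/20736
⇒ 3j(4 4 6; 0 0 0)² = 20/1287, sgn -1
Racah Σ t=0..2: t=0:+1/69120 t=1:−1/14400 t=2:+1/69120 = -7/172800
⇒ 3j(4 4 6; 2 2 -4)² = 14/715, sgn -1
4πI² = N·(3j₀)²·(3jₘ)² = 504/1573
I = +1·√(0.320407/4π) = 0.15967833

0.159678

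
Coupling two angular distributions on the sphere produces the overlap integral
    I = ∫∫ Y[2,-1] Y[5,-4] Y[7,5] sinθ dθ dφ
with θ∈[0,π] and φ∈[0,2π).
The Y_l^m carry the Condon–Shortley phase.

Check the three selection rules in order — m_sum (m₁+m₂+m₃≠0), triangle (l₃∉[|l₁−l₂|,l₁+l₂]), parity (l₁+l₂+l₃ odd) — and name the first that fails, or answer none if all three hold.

Σmᵢ = 0  ✓
l₃∈[|l₁−l₂|,l₁+l₂]=[3,7], have l₃=7  ✓
Σlᵢ = 14 ⇒ even  ✓

none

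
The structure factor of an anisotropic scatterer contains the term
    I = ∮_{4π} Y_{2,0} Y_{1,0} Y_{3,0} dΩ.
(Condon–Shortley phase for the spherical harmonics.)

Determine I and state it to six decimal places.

Rules hold: Σm=0, L=6 even, 1≤3≤3.
N = 5·3·7 = 105
Δ = 0!·4!·2!/7! = 1/105
Racah Σ t=0..0: t=0:+1/4 = 1/4
⇒ 3j(2 1 3; 0 0 0)² = 3/35, sgn -1
(m-triple is (0,0,0) — same symbol as above.)
4πI² = N·(3j₀)²·(3jₘ)² = 27/35
I = +1·√(0.771429/4π) = 0.24776670

0.247767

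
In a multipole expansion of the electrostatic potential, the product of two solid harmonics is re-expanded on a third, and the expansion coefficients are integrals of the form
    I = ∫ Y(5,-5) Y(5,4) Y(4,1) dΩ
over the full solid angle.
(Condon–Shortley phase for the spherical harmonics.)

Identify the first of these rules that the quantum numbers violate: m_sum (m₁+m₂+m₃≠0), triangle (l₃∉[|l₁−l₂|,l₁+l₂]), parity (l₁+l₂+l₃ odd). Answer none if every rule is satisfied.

m₁+m₂+m₃ = -5 + 4 + 1 = 0  ✓
triangle: |5−5|=0 ≤ l₃=4 ≤ 5+5=10  ✓
parity: l₁+l₂+l₃ = 14 is even  ✓

none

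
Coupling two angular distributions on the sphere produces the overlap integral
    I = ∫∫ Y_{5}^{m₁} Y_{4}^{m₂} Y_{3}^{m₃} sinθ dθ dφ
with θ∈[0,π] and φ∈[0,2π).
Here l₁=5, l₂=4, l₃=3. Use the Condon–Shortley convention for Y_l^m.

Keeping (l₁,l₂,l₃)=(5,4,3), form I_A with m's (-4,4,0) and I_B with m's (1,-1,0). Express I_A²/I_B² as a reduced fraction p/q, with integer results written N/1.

Same 5,4,3: normalisation and zero-m 3j drop out of the ratio.
A: Δ: 6! 4! 2! / 13! → 1/180180; sum: t=6:+1/8640 = 1/8640; 3j²(5 4 3; -4 4 0) = Δ·Π!·Σ² = 28/715  (sign -1)
B: Δ: 6! 4! 2! / 13! → 1/180180; sum: t=1:−1/1440 t=2:+1/192 t=3:−1/432 = 19/8640; 3j²(5 4 3; 1 -1 0) = Δ·Π!·Σ² = 361/30030  (sign -1)
I_A²/I_B² = (28/715)/(361/30030) = 1176/361

1176/361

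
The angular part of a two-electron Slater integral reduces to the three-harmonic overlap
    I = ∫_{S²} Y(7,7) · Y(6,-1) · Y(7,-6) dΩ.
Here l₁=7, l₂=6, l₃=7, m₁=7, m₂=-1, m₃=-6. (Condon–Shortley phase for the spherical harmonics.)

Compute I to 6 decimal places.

-0.136353

Checks pass: Σm=0; 20 even; l₃=7∈[1,13].
(2·7+1)(2·6+1)(2·7+1) = 2925
Δ: 6! 8! 6! / 21! → 1/2444321880
sum: t=0:+1/2612736000 t=1:−1/20736000 t=2:+1/1658880 t=3:−1/746496 t=4:+1/1658880 t=5:−1/20736000 t=6:+1/2612736000 = -1/4354560
3j²(7 6 7; 0 0 0) = Δ·Π!·Σ² = 1000/138567  (sign +1)
sum: t=0:+1/3483648000 = 1/3483648000
3j²(7 6 7; 7 -1 -6) = Δ·Π!·Σ² = 143/12920  (sign -1)
combine: 4πI² = 2925·1000/138567·143/12920 = 24375/104329
take √, sign -1: I = -0.13635305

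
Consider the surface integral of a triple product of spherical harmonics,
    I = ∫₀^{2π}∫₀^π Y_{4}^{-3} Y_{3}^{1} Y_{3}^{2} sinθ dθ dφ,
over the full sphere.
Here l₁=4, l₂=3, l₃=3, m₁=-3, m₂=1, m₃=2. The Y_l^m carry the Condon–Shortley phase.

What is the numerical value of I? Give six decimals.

m-sum 0 ✓  L=10 even ✓  1≤3≤7 ✓
Π(2lᵢ+1) = 9×7×7 = 441
triangle coeff Δ(4,3,3) = 1/34650
Σ_t [1,3]: t=1:−1/72 t=2:+1/16 t=3:−1/72 = 5/144
(3j)²=2/77 [(4 3 3; 0 0 0)], sign=-1
Σ_t [3,4]: t=3:−1/144 t=4:+1/288 = -1/288
(3j)²=1/99 [(4 3 3; -3 1 2)], sign=+1
⇒ 4πI² = 14/121
I = (-1)√(14/121/(4π)) = -0.09595473

-0.095955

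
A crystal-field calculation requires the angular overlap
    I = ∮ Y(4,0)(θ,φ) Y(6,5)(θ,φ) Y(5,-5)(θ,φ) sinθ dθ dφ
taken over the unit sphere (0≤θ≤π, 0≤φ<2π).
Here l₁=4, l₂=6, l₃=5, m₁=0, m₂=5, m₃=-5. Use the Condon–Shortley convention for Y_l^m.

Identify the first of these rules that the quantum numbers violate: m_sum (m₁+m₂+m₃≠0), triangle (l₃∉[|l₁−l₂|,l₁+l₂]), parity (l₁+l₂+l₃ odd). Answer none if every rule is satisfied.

azimuthal sum: 0 + 5 − 5 = 0  ✓
2 ≤ 5 ≤ 10 (triangle on l)  ✓
L = 4 + 6 + 5 = 15 (odd)  ✗

parity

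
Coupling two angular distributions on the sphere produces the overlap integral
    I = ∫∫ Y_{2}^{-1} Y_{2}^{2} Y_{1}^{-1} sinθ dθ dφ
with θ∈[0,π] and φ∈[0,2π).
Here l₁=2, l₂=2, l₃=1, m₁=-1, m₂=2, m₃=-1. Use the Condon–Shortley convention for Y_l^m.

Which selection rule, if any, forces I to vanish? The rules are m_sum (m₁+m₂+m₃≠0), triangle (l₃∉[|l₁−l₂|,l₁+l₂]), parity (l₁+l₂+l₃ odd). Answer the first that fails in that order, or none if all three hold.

Σmᵢ = 0  ✓
l₃∈[|l₁−l₂|,l₁+l₂]=[0,4], have l₃=1  ✓
Σlᵢ = 5 ⇒ odd  ✗

parity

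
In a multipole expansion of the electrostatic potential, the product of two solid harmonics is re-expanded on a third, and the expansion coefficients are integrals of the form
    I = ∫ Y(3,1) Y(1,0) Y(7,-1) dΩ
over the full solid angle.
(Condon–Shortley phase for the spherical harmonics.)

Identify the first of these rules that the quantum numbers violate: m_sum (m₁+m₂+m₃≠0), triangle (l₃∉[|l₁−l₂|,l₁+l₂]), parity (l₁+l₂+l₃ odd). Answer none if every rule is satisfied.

triangle

Σmᵢ = 0  ✓
l₃∈[|l₁−l₂|,l₁+l₂]=[2,4], have l₃=7  ✗
Σlᵢ = 11 ⇒ odd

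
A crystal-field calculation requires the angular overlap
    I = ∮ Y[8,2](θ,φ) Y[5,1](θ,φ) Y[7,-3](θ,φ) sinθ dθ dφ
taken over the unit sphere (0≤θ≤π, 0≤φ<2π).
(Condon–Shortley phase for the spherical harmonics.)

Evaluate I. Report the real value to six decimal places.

-0.121945

Checks pass: Σm=0; 20 even; l₃=7∈[3,13].
(2·8+1)(2·5+1)(2·7+1) = 2805
Δ: 6! 10! 4! / 21! → 1/814773960
sum: t=1:−1/87091200 t=2:+1/4976640 t=3:−1/2073600 t=4:+1/4976640 t=5:−1/87091200 = -1/9676800
3j²(8 5 7; 0 0 0) = Δ·Π!·Σ² = 360/46189  (sign +1)
sum: t=2:+1/19906560 t=3:−1/6531840 t=4:+1/15482880 t=5:−1/261273600 t=6:+1/62705664000 = -377/8957952000
3j²(8 5 7; 2 1 -3) = Δ·Π!·Σ² = 10933/1279080  (sign -1)
combine: 4πI² = 2805·360/46189·10933/1279080 = 12615/67507
take √, sign -1: I = -0.12194508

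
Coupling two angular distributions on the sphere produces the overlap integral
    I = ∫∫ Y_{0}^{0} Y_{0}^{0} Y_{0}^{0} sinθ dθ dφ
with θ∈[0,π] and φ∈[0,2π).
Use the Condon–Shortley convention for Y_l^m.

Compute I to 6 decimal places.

0.282095

m-sum 0 ✓  L=0 even ✓  0≤0≤0 ✓
Π(2lᵢ+1) = 1×1×1 = 1
triangle coeff Δ(0,0,0) = 1/1
Σ_t [0,0]: t=0:+1/1 = 1/1
(3j)²=1/1 [(0 0 0; 0 0 0)], sign=+1
(m-triple is (0,0,0) — same symbol as above.)
⇒ 4πI² = 1/1
I = (+1)√(1/1/(4π)) = 0.28209479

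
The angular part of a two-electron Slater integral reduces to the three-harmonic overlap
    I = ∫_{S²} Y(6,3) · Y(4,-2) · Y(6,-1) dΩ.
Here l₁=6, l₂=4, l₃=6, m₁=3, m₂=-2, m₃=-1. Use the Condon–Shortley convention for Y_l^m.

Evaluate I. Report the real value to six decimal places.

m-sum 0 ✓  L=16 even ✓  2≤6≤10 ✓
Π(2lᵢ+1) = 13×9×13 = 1521
triangle coeff Δ(6,4,6) = 1/15315300
Σ_t [0,4]: t=0:+1/829440 t=1:−1/25920 t=2:+1/9216 t=3:−1/25920 t=4:+1/829440 = 7/207360
(3j)²=28/2431 [(6 4 6; 0 0 0)], sign=+1
Σ_t [0,2]: t=0:+1/69120 t=1:−1/51840 t=2:+1/483840 = -1/362880
(3j)²=16/17017 [(6 4 6; 3 -2 -1)], sign=+1
⇒ 4πI² = 576/34969
I = (+1)√(576/34969/(4π)) = 0.03620468

0.036205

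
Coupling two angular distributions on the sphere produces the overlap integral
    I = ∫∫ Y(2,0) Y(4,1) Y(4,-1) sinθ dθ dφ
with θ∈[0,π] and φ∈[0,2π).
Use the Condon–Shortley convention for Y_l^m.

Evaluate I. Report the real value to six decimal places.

-0.139264

Checks pass: Σm=0; 10 even; l₃=4∈[2,6].
(2·2+1)(2·4+1)(2·4+1) = 405
Δ: 2! 2! 6! / 11! → 1/13860
sum: t=0:+1/192 t=1:−1/36 t=2:+1/192 = -5/288
3j²(2 4 4; 0 0 0) = Δ·Π!·Σ² = 20/693  (sign -1)
sum: t=0:+1/480 t=1:−1/48 t=2:+1/144 = -17/1440
3j²(2 4 4; 0 1 -1) = Δ·Π!·Σ² = 289/13860  (sign +1)
combine: 4πI² = 405·20/693·289/13860 = 1445/5929
take √, sign -1: I = -0.13926381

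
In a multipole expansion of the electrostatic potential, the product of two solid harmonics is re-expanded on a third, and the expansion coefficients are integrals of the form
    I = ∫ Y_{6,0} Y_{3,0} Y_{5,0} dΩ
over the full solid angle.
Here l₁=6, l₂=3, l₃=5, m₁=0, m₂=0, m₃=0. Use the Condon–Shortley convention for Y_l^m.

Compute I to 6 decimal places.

Checks pass: Σm=0; 14 even; l₃=5∈[3,9].
(2·6+1)(2·3+1)(2·5+1) = 1001
Δ: 4! 8! 2! / 15! → 1/675675
sum: t=1:−1/8640 t=2:+1/2304 t=3:−1/8640 = 7/34560
3j²(6 3 5; 0 0 0) = Δ·Π!·Σ² = 7/429  (sign -1)
(m-triple is (0,0,0) — same symbol as above.)
combine: 4πI² = 1001·7/429·7/429 = 343/1287
take √, sign +1: I = 0.14563067

0.145631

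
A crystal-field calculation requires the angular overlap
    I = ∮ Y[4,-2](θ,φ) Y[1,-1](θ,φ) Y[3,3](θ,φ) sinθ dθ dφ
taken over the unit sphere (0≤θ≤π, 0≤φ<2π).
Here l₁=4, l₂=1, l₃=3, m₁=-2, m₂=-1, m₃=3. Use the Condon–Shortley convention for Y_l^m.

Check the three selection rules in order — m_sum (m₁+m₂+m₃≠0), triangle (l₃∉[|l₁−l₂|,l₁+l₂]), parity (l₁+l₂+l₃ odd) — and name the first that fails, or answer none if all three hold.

Σmᵢ = 0  ✓
l₃∈[|l₁−l₂|,l₁+l₂]=[3,5], have l₃=3  ✓
Σlᵢ = 8 ⇒ even  ✓

none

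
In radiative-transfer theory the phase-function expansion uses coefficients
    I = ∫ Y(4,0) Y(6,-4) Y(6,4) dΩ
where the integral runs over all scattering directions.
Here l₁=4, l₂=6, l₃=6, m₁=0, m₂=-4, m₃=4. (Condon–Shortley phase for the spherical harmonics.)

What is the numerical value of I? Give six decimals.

-0.144819

Checks pass: Σm=0; 16 even; l₃=6∈[2,10].
(2·4+1)(2·6+1)(2·6+1) = 1521
Δ: 4! 4! 8! / 17! → 1/15315300
sum: t=0:+1/829440 t=1:−1/25920 t=2:+1/9216 t=3:−1/25920 t=4:+1/829440 = 7/207360
3j²(4 6 6; 0 0 0) = Δ·Π!·Σ² = 28/2431  (sign +1)
sum: t=0:+1/829440 t=1:−1/181440 t=2:+1/645120 = -1/362880
3j²(4 6 6; 0 -4 4) = Δ·Π!·Σ² = 256/17017  (sign -1)
combine: 4πI² = 1521·28/2431·256/17017 = 9216/34969
take √, sign -1: I = -0.14481872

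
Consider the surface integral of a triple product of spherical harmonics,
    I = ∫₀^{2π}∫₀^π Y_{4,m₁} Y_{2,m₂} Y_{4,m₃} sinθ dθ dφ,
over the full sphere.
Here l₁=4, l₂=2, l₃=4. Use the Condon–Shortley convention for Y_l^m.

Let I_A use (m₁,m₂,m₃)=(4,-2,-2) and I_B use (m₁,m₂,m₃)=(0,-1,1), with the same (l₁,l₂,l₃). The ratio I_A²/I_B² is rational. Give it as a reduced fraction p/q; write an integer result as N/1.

28/5

l's match ⇒ only the (l;m) 3-j factors differ between A and B.
A: triangle coeff Δ(4,2,4) = 1/13860; Σ_t [0,0]: t=0:+1/2880 = 1/2880; (3j)²=2/165 [(4 2 4; 4 -2 -2)], sign=+1
B: triangle coeff Δ(4,2,4) = 1/13860; Σ_t [0,1]: t=0:+1/96 t=1:−1/72 = -1/288; (3j)²=1/462 [(4 2 4; 0 -1 1)], sign=+1
I_A²/I_B² = (2/165)/(1/462) = 28/5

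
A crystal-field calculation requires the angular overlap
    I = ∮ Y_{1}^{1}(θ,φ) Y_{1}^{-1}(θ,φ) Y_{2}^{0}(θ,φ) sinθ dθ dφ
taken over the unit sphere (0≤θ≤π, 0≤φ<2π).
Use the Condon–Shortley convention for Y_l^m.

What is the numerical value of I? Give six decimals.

0.126157

Checks pass: Σm=0; 4 even; l₃=2∈[0,2].
(2·1+1)(2·1+1)(2·2+1) = 45
Δ: 0! 2! 2! / 5! → 1/30
sum: t=0:+1/1 = 1/1
3j²(1 1 2; 0 0 0) = Δ·Π!·Σ² = 2/15  (sign +1)
sum: t=0:+1/4 = 1/4
3j²(1 1 2; 1 -1 0) = Δ·Π!·Σ² = 1/30  (sign +1)
combine: 4πI² = 45·2/15·1/30 = 1/5
take √, sign +1: I = 0.12615663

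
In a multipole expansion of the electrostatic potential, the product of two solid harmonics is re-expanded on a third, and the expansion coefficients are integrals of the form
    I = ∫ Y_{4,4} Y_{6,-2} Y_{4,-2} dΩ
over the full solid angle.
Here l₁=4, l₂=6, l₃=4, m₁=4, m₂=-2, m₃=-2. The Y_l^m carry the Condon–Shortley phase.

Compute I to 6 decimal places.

-0.110189

Rules hold: Σm=0, L=14 even, 2≤4≤10.
N = 9·13·9 = 1053
Δ = 6!·2!·6!/15! = 1/1261260
Racah Σ t=2..4: t=2:+1/4608 t=3:−1/1296 t=4:+1/4608 = -7/20736
⇒ 3j(4 6 4; 0 0 0)² = 20/1287, sgn -1
Racah Σ t=0..0: t=0:+1/69120 = 1/69120
⇒ 3j(4 6 4; 4 -2 -2)² = 4/429, sgn +1
4πI² = N·(3j₀)²·(3jₘ)² = 240/1573
I = -1·√(0.152575/4π) = -0.11018851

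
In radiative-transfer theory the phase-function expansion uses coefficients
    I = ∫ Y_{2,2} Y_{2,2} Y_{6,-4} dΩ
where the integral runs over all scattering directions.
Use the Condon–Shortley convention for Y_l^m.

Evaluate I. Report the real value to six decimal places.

0.000000

l₃=6 ∉ [0,4] — triangle fails ⇒ I = 0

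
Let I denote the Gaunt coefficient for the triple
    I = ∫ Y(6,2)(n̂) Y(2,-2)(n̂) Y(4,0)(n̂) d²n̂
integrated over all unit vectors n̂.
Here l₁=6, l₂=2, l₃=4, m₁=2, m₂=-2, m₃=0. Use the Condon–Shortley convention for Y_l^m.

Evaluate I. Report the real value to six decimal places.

m-sum 0 ✓  L=12 even ✓  4≤4≤8 ✓
Π(2lᵢ+1) = 13×5×9 = 585
triangle coeff Δ(6,2,4) = 1/6435
Σ_t [2,2]: t=2:+1/2304 = 1/2304
(3j)²=5/143 [(6 2 4; 0 0 0)], sign=+1
Σ_t [0,0]: t=0:+1/13824 = 1/13824
(3j)²=14/1287 [(6 2 4; 2 -2 0)], sign=+1
⇒ 4πI² = 350/1573
I = (+1)√(350/1573/(4π)) = 0.13306527

0.133065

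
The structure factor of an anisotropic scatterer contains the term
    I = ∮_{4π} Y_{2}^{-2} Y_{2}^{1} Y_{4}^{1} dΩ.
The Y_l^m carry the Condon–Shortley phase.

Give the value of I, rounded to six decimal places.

Checks pass: Σm=0; 8 even; l₃=4∈[0,4].
(2·2+1)(2·2+1)(2·4+1) = 225
Δ: 0! 4! 4! / 9! → 1/630
sum: t=0:+1/16 = 1/16
3j²(2 2 4; 0 0 0) = Δ·Π!·Σ² = 2/35  (sign +1)
sum: t=0:+1/144 = 1/144
3j²(2 2 4; -2 1 1) = Δ·Π!·Σ² = 1/126  (sign -1)
combine: 4πI² = 225·2/35·1/126 = 5/49
take √, sign -1: I = -0.09011188

-0.090112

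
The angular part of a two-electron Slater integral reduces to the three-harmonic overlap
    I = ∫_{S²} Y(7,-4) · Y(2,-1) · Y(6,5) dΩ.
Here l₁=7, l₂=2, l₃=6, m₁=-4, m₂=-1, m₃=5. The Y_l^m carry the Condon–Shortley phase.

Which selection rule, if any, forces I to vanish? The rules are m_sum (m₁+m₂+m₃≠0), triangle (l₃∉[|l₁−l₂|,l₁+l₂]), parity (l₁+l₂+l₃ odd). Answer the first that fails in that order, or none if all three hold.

m₁+m₂+m₃ = -4 − 1 + 5 = 0  ✓
triangle: |7−2|=5 ≤ l₃=6 ≤ 7+2=9  ✓
parity: l₁+l₂+l₃ = 15 is odd  ✗

parity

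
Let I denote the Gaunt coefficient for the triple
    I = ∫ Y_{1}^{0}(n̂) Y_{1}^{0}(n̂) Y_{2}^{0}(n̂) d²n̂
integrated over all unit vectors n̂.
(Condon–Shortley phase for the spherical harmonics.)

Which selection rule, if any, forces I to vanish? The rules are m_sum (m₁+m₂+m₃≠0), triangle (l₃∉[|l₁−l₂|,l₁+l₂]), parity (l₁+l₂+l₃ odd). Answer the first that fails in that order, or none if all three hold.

m₁+m₂+m₃ = 0 + 0 + 0 = 0  ✓
triangle: |1−1|=0 ≤ l₃=2 ≤ 1+1=2  ✓
parity: l₁+l₂+l₃ = 4 is even  ✓

none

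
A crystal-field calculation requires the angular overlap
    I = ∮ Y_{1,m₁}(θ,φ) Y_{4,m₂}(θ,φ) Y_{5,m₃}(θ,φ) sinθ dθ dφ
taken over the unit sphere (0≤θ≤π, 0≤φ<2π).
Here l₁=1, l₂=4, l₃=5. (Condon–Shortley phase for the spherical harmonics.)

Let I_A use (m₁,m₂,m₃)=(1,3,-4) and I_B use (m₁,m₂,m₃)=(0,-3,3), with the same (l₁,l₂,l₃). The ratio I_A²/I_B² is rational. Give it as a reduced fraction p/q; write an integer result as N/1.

Shared (l₁,l₂,l₃)=(1,4,5): N and (l;000)² cancel in I_A²/I_B².
A: Δ = 0!·2!·8!/11! = 1/495; Racah Σ t=0..0: t=0:+1/10080 = 1/10080; ⇒ 3j(1 4 5; 1 3 -4)² = 4/55, sgn -1
B: Δ = 0!·2!·8!/11! = 1/495; Racah Σ t=0..0: t=0:+1/5040 = 1/5040; ⇒ 3j(1 4 5; 0 -3 3)² = 16/495, sgn +1
I_A²/I_B² = (4/55)/(16/495) = 9/4

9/4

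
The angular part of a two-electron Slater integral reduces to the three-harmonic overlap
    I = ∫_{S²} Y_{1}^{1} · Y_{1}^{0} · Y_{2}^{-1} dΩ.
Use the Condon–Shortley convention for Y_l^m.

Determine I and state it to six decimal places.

Rules hold: Σm=0, L=4 even, 0≤2≤2.
N = 3·3·5 = 45
Δ = 0!·2!·2!/5! = 1/30
Racah Σ t=0..0: t=0:+1/1 = 1/1
⇒ 3j(1 1 2; 0 0 0)² = 2/15, sgn +1
Racah Σ t=0..0: t=0:+1/2 = 1/2
⇒ 3j(1 1 2; 1 0 -1)² = 1/10, sgn -1
4πI² = N·(3j₀)²·(3jₘ)² = 3/5
I = -1·√(0.6/4π) = -0.21850969

-0.218510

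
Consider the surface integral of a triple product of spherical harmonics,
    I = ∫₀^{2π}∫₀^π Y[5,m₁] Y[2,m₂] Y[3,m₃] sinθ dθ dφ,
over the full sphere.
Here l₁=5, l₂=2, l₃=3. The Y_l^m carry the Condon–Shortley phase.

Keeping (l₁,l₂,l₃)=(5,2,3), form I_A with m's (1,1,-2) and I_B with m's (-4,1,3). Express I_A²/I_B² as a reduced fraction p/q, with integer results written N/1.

2/7

Same 5,2,3: normalisation and zero-m 3j drop out of the ratio.
A: Δ: 4! 6! 0! / 11! → 1/2310; sum: t=3:−1/720 = -1/720; 3j²(5 2 3; 1 1 -2) = Δ·Π!·Σ² = 4/385  (sign +1)
B: Δ: 4! 6! 0! / 11! → 1/2310; sum: t=3:−1/4320 = -1/4320; 3j²(5 2 3; -4 1 3) = Δ·Π!·Σ² = 2/55  (sign -1)
I_A²/I_B² = (4/385)/(2/55) = 2/7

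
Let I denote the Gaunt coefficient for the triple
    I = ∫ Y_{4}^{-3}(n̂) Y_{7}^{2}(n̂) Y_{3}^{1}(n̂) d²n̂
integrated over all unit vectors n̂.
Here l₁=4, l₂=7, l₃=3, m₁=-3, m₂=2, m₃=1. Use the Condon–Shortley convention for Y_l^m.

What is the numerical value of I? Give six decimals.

0.090400

Checks pass: Σm=0; 14 even; l₃=3∈[3,11].
(2·4+1)(2·7+1)(2·3+1) = 945
Δ: 8! 0! 6! / 15! → 1/45045
sum: t=4:+1/20736 = 1/20736
3j²(4 7 3; 0 0 0) = Δ·Π!·Σ² = 35/1287  (sign -1)
sum: t=7:−1/241920 = -1/241920
3j²(4 7 3; -3 2 1) = Δ·Π!·Σ² = 4/1001  (sign -1)
combine: 4πI² = 945·35/1287·4/1001 = 2100/20449
take √, sign +1: I = 0.09040005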